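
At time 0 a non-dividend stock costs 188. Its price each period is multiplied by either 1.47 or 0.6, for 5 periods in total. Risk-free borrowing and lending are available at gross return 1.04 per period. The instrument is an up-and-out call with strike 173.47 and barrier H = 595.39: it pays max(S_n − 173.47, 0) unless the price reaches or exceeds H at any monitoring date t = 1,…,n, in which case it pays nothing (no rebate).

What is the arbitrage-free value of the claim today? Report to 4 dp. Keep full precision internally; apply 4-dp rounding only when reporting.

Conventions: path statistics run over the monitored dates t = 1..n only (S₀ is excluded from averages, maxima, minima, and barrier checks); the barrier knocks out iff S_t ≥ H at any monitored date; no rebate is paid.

Risk-neutral up-probability p* = (R−d)/(u−d) = (1.04−0.6)/(1.47−0.6) = 0.5057; the claim prices as the p*-weighted sum of path payoffs discounted by R^5.
Enumerate all 2^5 = 32 price paths (U = up ×1.47, D = down ×0.6); each path with k up-moves has probability p*^k·(1−p*)^(5−k).
DDDDD: M=112.8000, payoff=0.0000, prob=0.029495
UDDDD: M=276.3600, payoff=0.0000, prob=0.030181
DUDDD: M=165.8160, payoff=0.0000, prob=0.030181
UUDDD: M=406.2492, payoff=0.0000, prob=0.030883
DDUDD: M=112.8000, payoff=0.0000, prob=0.030181
UDUDD: M=276.3600, payoff=0.0000, prob=0.030883
DUUDD: M=243.7495, payoff=0.0000, prob=0.030883
UUUDD: M=597.1863, payoff=0.0000, prob=0.031601
DDDUD: M=112.8000, payoff=0.0000, prob=0.030181
UDDUD: M=276.3600, payoff=0.0000, prob=0.030883
DUDUD: M=165.8160, payoff=0.0000, prob=0.030883
UUDUD: M=406.2492, payoff=41.5171, prob=0.031601
DDUUD: M=146.2497, payoff=0.0000, prob=0.030883
UDUUD: M=358.3118, payoff=41.5171, prob=0.031601
DUUUD: M=358.3118, payoff=41.5171, prob=0.031601
UUUUD: M=877.8639, payoff=0.0000, prob=0.032336
DDDDU: M=112.8000, payoff=0.0000, prob=0.030181
UDDDU: M=276.3600, payoff=0.0000, prob=0.030883
DUDDU: M=165.8160, payoff=0.0000, prob=0.030883
UUDDU: M=406.2492, payoff=41.5171, prob=0.031601
DDUDU: M=112.8000, payoff=0.0000, prob=0.030883
UDUDU: M=276.3600, payoff=41.5171, prob=0.031601
DUUDU: M=243.7495, payoff=41.5171, prob=0.031601
UUUDU: M=597.1863, payoff=0.0000, prob=0.032336
DDDUU: M=112.8000, payoff=0.0000, prob=0.030883
UDDUU: M=276.3600, payoff=41.5171, prob=0.031601
DUDUU: M=214.9871, payoff=41.5171, prob=0.031601
UUDUU: M=526.7183, payoff=353.2483, prob=0.032336
DDUUU: M=214.9871, payoff=41.5171, prob=0.031601
UDUUU: M=526.7183, payoff=353.2483, prob=0.032336
DUUUU: M=526.7183, payoff=353.2483, prob=0.032336
UUUUU: M=1290.4599, payoff=0.0000, prob=0.033088
Price = Σ prob·payoff / R^5 = 46.075418 / 1.216653 = 37.8706

price = 37.8706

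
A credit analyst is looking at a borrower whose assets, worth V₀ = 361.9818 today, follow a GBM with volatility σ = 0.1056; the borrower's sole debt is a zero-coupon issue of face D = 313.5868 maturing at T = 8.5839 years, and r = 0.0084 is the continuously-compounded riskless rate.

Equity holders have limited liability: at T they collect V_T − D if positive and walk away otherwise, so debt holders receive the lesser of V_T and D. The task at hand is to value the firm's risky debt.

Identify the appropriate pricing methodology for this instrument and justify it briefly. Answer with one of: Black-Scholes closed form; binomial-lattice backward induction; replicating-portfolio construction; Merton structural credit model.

Key observation: the asked-for credit quantity lives on the firm's capital structure — asset value, asset volatility, debt face 313.5868 — which is the structural model's domain.

framework: Merton structural credit model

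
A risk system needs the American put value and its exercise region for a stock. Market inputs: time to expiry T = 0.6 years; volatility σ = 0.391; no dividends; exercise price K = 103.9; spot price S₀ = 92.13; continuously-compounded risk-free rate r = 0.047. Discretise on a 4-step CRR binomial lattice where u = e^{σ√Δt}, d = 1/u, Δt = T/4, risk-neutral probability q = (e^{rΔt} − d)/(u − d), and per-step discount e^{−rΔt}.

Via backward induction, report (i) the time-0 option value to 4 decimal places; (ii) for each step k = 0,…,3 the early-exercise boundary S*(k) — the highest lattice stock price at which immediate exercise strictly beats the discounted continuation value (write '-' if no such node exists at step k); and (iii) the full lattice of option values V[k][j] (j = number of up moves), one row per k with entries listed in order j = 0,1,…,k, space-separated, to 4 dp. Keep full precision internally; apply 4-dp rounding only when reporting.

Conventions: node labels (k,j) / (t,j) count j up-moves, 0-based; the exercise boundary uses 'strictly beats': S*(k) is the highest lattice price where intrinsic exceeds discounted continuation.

price = 17.7181
boundary = - - 68.0562 79.1834
tree:
17.7181
25.7976 9.4136
35.8438 15.5266 3.0722
45.4074 24.7166 6.0133 0.0000
53.6271 35.8438 11.7700 0.0000 0.0000

Δt=0.15000, u=1.16350, d=0.85947, q=0.48548, disc=e^(-rΔt)=0.99297
k=4 terminal: V=max(K-S,0) → 53.6271 35.8438 11.7700 0.0000 0.0000
k=3: j=0 S=58.4926 intr=45.4074 cont=44.6775 V=45.4074[EX]; j=1 S=79.1834 intr=24.7166 cont=23.9867 V=24.7166[EX]; j=2 S=107.1934 intr=0.0000 cont=6.0133 V=6.0133[hold]; j=3 S=145.1114 intr=0.0000 cont=0.0000 V=0.0000[hold]  S*(3)=79.1834
k=2: j=0 S=68.0562 intr=35.8438 cont=35.1139 V=35.8438[EX]; j=1 S=92.1300 intr=11.7700 cont=15.5266 V=15.5266[hold]; j=2 S=124.7196 intr=0.0000 cont=3.0722 V=3.0722[hold]  S*(2)=68.0562
k=1: j=0 S=79.1834 intr=24.7166 cont=25.7976 V=25.7976[hold]; j=1 S=107.1934 intr=0.0000 cont=9.4136 V=9.4136[hold]  S*(1)=-
k=0: j=0 S=92.1300 intr=11.7700 cont=17.7181 V=17.7181[hold]  S*(0)=-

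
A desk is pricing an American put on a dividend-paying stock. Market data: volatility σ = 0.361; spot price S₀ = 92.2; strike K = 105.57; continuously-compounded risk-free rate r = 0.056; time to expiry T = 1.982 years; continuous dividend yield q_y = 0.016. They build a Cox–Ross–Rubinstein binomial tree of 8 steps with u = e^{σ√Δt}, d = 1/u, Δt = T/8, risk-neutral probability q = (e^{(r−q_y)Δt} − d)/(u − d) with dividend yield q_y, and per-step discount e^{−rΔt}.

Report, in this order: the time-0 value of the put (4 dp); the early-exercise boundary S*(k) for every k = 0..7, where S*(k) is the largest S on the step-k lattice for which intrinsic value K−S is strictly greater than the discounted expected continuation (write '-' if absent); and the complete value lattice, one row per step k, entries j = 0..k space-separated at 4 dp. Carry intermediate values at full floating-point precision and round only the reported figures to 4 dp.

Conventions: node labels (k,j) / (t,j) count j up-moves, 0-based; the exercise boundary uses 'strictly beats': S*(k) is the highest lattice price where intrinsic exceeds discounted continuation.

Δt=0.24775  u=1.19684  d=0.83553  q=0.48276  discount=0.98622
step 8 (expiry): payoffs max(K−S,0) = 83.6703 74.2002 60.6350 41.2038 13.3700 0.0000 0.0000 0.0000 0.0000
step 7: (k=7,j=0): S=26.2105, K−S=79.3595, hold=78.0087 ⇒ V=79.3595 exercise | (k=7,j=1): S=37.5446, K−S=68.0254, hold=66.7193 ⇒ V=68.0254 exercise | (k=7,j=2): S=53.7800, K−S=51.7900, hold=50.5482 ⇒ V=51.7900 exercise | (k=7,j=3): S=77.0361, K−S=28.5339, hold=27.3841 ⇒ V=28.5339 exercise | (k=7,j=4): S=110.3488, K−S=0.0000, hold=6.8202 ⇒ V=6.8202 continue | (k=7,j=5): S=158.0668, K−S=0.0000, hold=0.0000 ⇒ V=0.0000 continue | (k=7,j=6): S=226.4196, K−S=0.0000, hold=0.0000 ⇒ V=0.0000 continue | (k=7,j=7): S=324.3300, K−S=0.0000, hold=0.0000 ⇒ V=0.0000 continue  boundary S*=77.0361
step 6: (k=6,j=0): S=31.3698, K−S=74.2002, hold=72.8698 ⇒ V=74.2002 exercise | (k=6,j=1): S=44.9350, K−S=60.6350, hold=59.3582 ⇒ V=60.6350 exercise | (k=6,j=2): S=64.3662, K−S=41.2038, hold=40.0039 ⇒ V=41.2038 exercise | (k=6,j=3): S=92.2000, K−S=13.3700, hold=17.8026 ⇒ V=17.8026 continue | (k=6,j=4): S=132.0700, K−S=0.0000, hold=3.4790 ⇒ V=3.4790 continue | (k=6,j=5): S=189.1809, K−S=0.0000, hold=0.0000 ⇒ V=0.0000 continue | (k=6,j=6): S=270.9883, K−S=0.0000, hold=0.0000 ⇒ V=0.0000 continue  boundary S*=64.3662
step 5: (k=5,j=0): S=37.5446, K−S=68.0254, hold=66.7193 ⇒ V=68.0254 exercise | (k=5,j=1): S=53.7800, K−S=51.7900, hold=50.5482 ⇒ V=51.7900 exercise | (k=5,j=2): S=77.0361, K−S=28.5339, hold=29.4945 ⇒ V=29.4945 continue | (k=5,j=3): S=110.3488, K−S=0.0000, hold=10.7377 ⇒ V=10.7377 continue | (k=5,j=4): S=158.0668, K−S=0.0000, hold=1.7747 ⇒ V=1.7747 continue | (k=5,j=5): S=226.4196, K−S=0.0000, hold=0.0000 ⇒ V=0.0000 continue  boundary S*=53.7800
step 4: (k=4,j=0): S=44.9350, K−S=60.6350, hold=59.3582 ⇒ V=60.6350 exercise | (k=4,j=1): S=64.3662, K−S=41.2038, hold=40.4613 ⇒ V=41.2038 exercise | (k=4,j=2): S=92.2000, K−S=13.3700, hold=20.1578 ⇒ V=20.1578 continue | (k=4,j=3): S=132.0700, K−S=0.0000, hold=6.3224 ⇒ V=6.3224 continue | (k=4,j=4): S=189.1809, K−S=0.0000, hold=0.9053 ⇒ V=0.9053 continue  boundary S*=64.3662
step 3: (k=3,j=0): S=53.7800, K−S=51.7900, hold=50.5482 ⇒ V=51.7900 exercise | (k=3,j=1): S=77.0361, K−S=28.5339, hold=30.6158 ⇒ V=30.6158 continue | (k=3,j=2): S=110.3488, K−S=0.0000, hold=13.2928 ⇒ V=13.2928 continue | (k=3,j=3): S=158.0668, K−S=0.0000, hold=3.6561 ⇒ V=3.6561 continue  boundary S*=53.7800
step 2: (k=2,j=0): S=64.3662, K−S=41.2038, hold=40.9951 ⇒ V=41.2038 exercise | (k=2,j=1): S=92.2000, K−S=13.3700, hold=21.9463 ⇒ V=21.9463 continue | (k=2,j=2): S=132.0700, K−S=0.0000, hold=8.5215 ⇒ V=8.5215 continue  boundary S*=64.3662
step 1: (k=1,j=0): S=77.0361, K−S=28.5339, hold=31.4674 ⇒ V=31.4674 continue | (k=1,j=1): S=110.3488, K−S=0.0000, hold=15.2522 ⇒ V=15.2522 continue  boundary S*=-
step 0: (k=0,j=0): S=92.2000, K−S=13.3700, hold=23.3136 ⇒ V=23.3136 continue  boundary S*=-

price = 23.3136
boundary = - - 64.3662 53.7800 64.3662 53.7800 64.3662 77.0361
tree:
23.3136
31.4674 15.2522
41.2038 21.9463 8.5215
51.7900 30.6158 13.2928 3.6561
60.6350 41.2038 20.1578 6.3224 0.9053
68.0254 51.7900 29.4945 10.7377 1.7747 0.0000
74.2002 60.6350 41.2038 17.8026 3.4790 0.0000 0.0000
79.3595 68.0254 51.7900 28.5339 6.8202 0.0000 0.0000 0.0000
83.6703 74.2002 60.6350 41.2038 13.3700 0.0000 0.0000 0.0000 0.0000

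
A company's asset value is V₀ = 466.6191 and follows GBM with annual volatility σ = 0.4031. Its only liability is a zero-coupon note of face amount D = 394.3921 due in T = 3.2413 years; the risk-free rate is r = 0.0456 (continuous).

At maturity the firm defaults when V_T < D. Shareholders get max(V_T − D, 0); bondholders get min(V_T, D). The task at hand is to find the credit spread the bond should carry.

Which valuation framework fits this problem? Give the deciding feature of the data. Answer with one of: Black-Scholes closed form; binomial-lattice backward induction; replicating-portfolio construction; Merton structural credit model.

framework: Merton structural credit model

Key observation: assets follow a GBM and default happens iff V_T < 394.3921; valuing claims on that split (equity as a call, risky debt as the residual) is the structural model's definition.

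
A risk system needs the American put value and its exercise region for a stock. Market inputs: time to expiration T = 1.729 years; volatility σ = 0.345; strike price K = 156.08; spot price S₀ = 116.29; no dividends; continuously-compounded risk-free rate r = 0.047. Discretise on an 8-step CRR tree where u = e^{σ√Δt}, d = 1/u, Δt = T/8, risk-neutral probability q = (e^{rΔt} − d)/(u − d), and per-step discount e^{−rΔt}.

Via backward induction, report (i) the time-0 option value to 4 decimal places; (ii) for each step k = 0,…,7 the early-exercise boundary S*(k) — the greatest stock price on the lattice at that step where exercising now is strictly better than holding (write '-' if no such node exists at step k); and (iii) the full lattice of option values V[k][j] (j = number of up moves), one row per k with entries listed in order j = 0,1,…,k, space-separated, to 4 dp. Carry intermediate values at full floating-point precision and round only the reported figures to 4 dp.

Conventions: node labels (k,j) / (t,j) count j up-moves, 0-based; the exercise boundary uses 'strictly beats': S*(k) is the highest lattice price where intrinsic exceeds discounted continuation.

Δt=0.21613  u=1.17397  d=0.85181  q=0.49168  discount=0.98989
step 8 (expiry): payoffs max(K−S,0) = 123.8472 111.6569 94.8562 71.7016 39.7900 0.0000 0.0000 0.0000 0.0000
step 7: (k=7,j=0): S=37.8402, K−S=118.2398, hold=116.6624 ⇒ V=118.2398 exercise | (k=7,j=1): S=52.1512, K−S=103.9288, hold=102.3514 ⇒ V=103.9288 exercise | (k=7,j=2): S=71.8746, K−S=84.2054, hold=82.6280 ⇒ V=84.2054 exercise | (k=7,j=3): S=99.0574, K−S=57.0226, hold=55.4452 ⇒ V=57.0226 exercise | (k=7,j=4): S=136.5205, K−S=19.5595, hold=20.0216 ⇒ V=20.0216 continue | (k=7,j=5): S=188.1521, K−S=0.0000, hold=0.0000 ⇒ V=0.0000 continue | (k=7,j=6): S=259.3106, K−S=0.0000, hold=0.0000 ⇒ V=0.0000 continue | (k=7,j=7): S=357.3810, K−S=0.0000, hold=0.0000 ⇒ V=0.0000 continue  boundary S*=99.0574
step 6: (k=6,j=0): S=44.4231, K−S=111.6569, hold=110.0795 ⇒ V=111.6569 exercise | (k=6,j=1): S=61.2238, K−S=94.8562, hold=93.2788 ⇒ V=94.8562 exercise | (k=6,j=2): S=84.3784, K−S=71.7016, hold=70.1242 ⇒ V=71.7016 exercise | (k=6,j=3): S=116.2900, K−S=39.7900, hold=38.4375 ⇒ V=39.7900 exercise | (k=6,j=4): S=160.2705, K−S=0.0000, hold=10.0745 ⇒ V=10.0745 continue | (k=6,j=5): S=220.8842, K−S=0.0000, hold=0.0000 ⇒ V=0.0000 continue | (k=6,j=6): S=304.4219, K−S=0.0000, hold=0.0000 ⇒ V=0.0000 continue  boundary S*=116.2900
step 5: (k=5,j=0): S=52.1512, K−S=103.9288, hold=102.3514 ⇒ V=103.9288 exercise | (k=5,j=1): S=71.8746, K−S=84.2054, hold=82.6280 ⇒ V=84.2054 exercise | (k=5,j=2): S=99.0574, K−S=57.0226, hold=55.4452 ⇒ V=57.0226 exercise | (k=5,j=3): S=136.5205, K−S=19.5595, hold=24.9250 ⇒ V=24.9250 continue | (k=5,j=4): S=188.1521, K−S=0.0000, hold=5.0693 ⇒ V=5.0693 continue | (k=5,j=5): S=259.3106, K−S=0.0000, hold=0.0000 ⇒ V=0.0000 continue  boundary S*=99.0574
step 4: (k=4,j=0): S=61.2238, K−S=94.8562, hold=93.2788 ⇒ V=94.8562 exercise | (k=4,j=1): S=84.3784, K−S=71.7016, hold=70.1242 ⇒ V=71.7016 exercise | (k=4,j=2): S=116.2900, K−S=39.7900, hold=40.8240 ⇒ V=40.8240 continue | (k=4,j=3): S=160.2705, K−S=0.0000, hold=15.0091 ⇒ V=15.0091 continue | (k=4,j=4): S=220.8842, K−S=0.0000, hold=2.5508 ⇒ V=2.5508 continue  boundary S*=84.3784
step 3: (k=3,j=0): S=71.8746, K−S=84.2054, hold=82.6280 ⇒ V=84.2054 exercise | (k=3,j=1): S=99.0574, K−S=57.0226, hold=55.9485 ⇒ V=57.0226 exercise | (k=3,j=2): S=136.5205, K−S=19.5595, hold=27.8470 ⇒ V=27.8470 continue | (k=3,j=3): S=188.1521, K−S=0.0000, hold=8.7938 ⇒ V=8.7938 continue  boundary S*=99.0574
step 2: (k=2,j=0): S=84.3784, K−S=71.7016, hold=70.1242 ⇒ V=71.7016 exercise | (k=2,j=1): S=116.2900, K−S=39.7900, hold=42.2462 ⇒ V=42.2462 continue | (k=2,j=2): S=160.2705, K−S=0.0000, hold=18.2922 ⇒ V=18.2922 continue  boundary S*=84.3784
step 1: (k=1,j=0): S=99.0574, K−S=57.0226, hold=56.6407 ⇒ V=57.0226 exercise | (k=1,j=1): S=136.5205, K−S=19.5595, hold=30.1606 ⇒ V=30.1606 continue  boundary S*=99.0574
step 0: (k=0,j=0): S=116.2900, K−S=39.7900, hold=43.3723 ⇒ V=43.3723 continue  boundary S*=-

price = 43.3723
boundary = - 99.0574 84.3784 99.0574 84.3784 99.0574 116.2900 99.0574
tree:
43.3723
57.0226 30.1606
71.7016 42.2462 18.2922
84.2054 57.0226 27.8470 8.7938
94.8562 71.7016 40.8240 15.0091 2.5508
103.9288 84.2054 57.0226 24.9250 5.0693 0.0000
111.6569 94.8562 71.7016 39.7900 10.0745 0.0000 0.0000
118.2398 103.9288 84.2054 57.0226 20.0216 0.0000 0.0000 0.0000
123.8472 111.6569 94.8562 71.7016 39.7900 0.0000 0.0000 0.0000 0.0000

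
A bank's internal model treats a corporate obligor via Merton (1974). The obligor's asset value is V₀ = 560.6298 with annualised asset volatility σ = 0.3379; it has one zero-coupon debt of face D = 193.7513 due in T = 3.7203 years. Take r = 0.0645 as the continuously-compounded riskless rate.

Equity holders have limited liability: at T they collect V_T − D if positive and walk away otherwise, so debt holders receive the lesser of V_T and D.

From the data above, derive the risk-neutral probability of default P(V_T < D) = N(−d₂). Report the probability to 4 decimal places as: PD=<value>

Apply the equity-as-call identities (strike 193.7513, horizon 3.7203 years):
d₁ = [ln(V₀/D) + (r + σ²/2)T] / (σ√T)
   = [ln(560.6298/193.7513) + (0.0645 + 0.5·0.3379²)·3.7203] / (0.3379·√3.7203)
   = [1.062485 + 0.452345] / 0.651744 = 2.324271
d₂ = d₁ − σ√T = 2.324271 − 0.651744 = 1.672527
risk-neutral PD = N(−d₂) = N(-1.672527) = 0.047210

PD=0.0472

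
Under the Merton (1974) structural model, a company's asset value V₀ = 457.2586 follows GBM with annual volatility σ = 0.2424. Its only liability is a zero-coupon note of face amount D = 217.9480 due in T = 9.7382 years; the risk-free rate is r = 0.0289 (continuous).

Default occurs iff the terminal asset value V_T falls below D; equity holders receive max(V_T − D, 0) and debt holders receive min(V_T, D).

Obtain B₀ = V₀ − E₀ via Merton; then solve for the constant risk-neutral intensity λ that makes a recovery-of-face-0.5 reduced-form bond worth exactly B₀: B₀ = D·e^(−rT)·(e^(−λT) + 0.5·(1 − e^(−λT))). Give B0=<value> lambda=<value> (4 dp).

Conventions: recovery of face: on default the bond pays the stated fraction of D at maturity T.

Work the structural quantities from V₀ = 457.2586 against face 217.9480:
d₁ = [ln(V₀/D) + (r + σ²/2)T] / (σ√T)
   = [ln(457.2586/217.9480) + (0.0289 + 0.5·0.2424²)·9.7382] / (0.2424·√9.7382)
   = [0.740993 + 0.567531] / 0.756436 = 1.729855
d₂ = d₁ − σ√T = 1.729855 − 0.756436 = 0.973419
N(d₁) = 0.958172,  N(d₂) = 0.834828,  e^(−rT) = 0.754701
E₀ = V₀·N(d₁) − D·e^(−rT)·N(d₂)
   = 457.2586·0.958172 − 217.9480·0.754701·0.834828 = 300.815304
B₀ = V₀ − E₀ = 457.2586 − 300.815304 = 156.443296
e^(−λT) = (B₀·e^(rT)/D − 0.5)/(1 − 0.5) = (156.4433·1.325029/217.9480 − 0.5)/0.5 = 0.90221368
λ = −ln(0.90221368)/9.7382 = 0.010567

B0=156.4433 lambda=0.0106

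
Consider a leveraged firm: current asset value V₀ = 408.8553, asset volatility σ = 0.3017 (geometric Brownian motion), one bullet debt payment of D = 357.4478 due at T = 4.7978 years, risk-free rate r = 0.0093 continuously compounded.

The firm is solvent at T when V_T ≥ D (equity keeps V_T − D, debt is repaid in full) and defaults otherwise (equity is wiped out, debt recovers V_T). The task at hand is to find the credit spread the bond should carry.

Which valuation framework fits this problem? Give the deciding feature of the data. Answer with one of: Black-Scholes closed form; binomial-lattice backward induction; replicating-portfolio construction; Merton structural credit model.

Key observation: with the firm-asset dynamics (V₀ = 408.8553) and a single zero-coupon liability of face 357.4478 given, debt value, spread, and default probability all derive from the option view of the balance sheet.

framework: Merton structural credit model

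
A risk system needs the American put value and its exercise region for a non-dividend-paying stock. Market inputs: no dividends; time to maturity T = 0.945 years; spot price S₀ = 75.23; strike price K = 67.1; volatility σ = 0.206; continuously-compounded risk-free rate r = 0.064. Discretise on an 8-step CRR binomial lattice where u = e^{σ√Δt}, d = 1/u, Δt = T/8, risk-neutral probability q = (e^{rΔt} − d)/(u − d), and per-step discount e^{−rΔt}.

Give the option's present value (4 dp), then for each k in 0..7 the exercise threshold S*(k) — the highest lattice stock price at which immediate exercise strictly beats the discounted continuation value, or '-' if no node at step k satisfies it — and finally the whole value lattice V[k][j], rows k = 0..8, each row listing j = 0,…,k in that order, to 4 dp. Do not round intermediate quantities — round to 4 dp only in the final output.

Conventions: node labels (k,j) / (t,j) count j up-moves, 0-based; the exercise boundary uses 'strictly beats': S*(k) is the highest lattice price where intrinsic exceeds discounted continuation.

price = 1.6352
boundary = - - - - 56.6758 52.8018 56.6758 60.8339
tree:
1.6352
2.7180 0.7205
4.4005 1.2992 0.2294
6.9031 2.2952 0.4548 0.0374
10.4242 3.9509 0.8937 0.0812 0.0000
14.2982 6.5719 1.7366 0.1762 0.0000 0.0000
17.9073 10.4242 3.3281 0.3826 0.0000 0.0000 0.0000
21.2697 14.2982 6.2661 0.8305 0.0000 0.0000 0.0000 0.0000
24.4024 17.9073 10.4242 1.8028 0.0000 0.0000 0.0000 0.0000 0.0000

Δt=0.11812  u=1.07337  d=0.93165  q=0.53585  discount=0.99247
step 8 (expiry): payoffs max(K−S,0) = 24.4024 17.9073 10.4242 1.8028 0.0000 0.0000 0.0000 0.0000 0.0000
step 7: (k=7,j=0): S=45.8303, K−S=21.2697, hold=20.7644 ⇒ V=21.2697 exercise | (k=7,j=1): S=52.8018, K−S=14.2982, hold=13.7928 ⇒ V=14.2982 exercise | (k=7,j=2): S=60.8339, K−S=6.2661, hold=5.7607 ⇒ V=6.2661 exercise | (k=7,j=3): S=70.0878, K−S=0.0000, hold=0.8305 ⇒ V=0.8305 continue | (k=7,j=4): S=80.7494, K−S=0.0000, hold=0.0000 ⇒ V=0.0000 continue | (k=7,j=5): S=93.0328, K−S=0.0000, hold=0.0000 ⇒ V=0.0000 continue | (k=7,j=6): S=107.1848, K−S=0.0000, hold=0.0000 ⇒ V=0.0000 continue | (k=7,j=7): S=123.4894, K−S=0.0000, hold=0.0000 ⇒ V=0.0000 continue  boundary S*=60.8339
step 6: (k=6,j=0): S=49.1927, K−S=17.9073, hold=17.4019 ⇒ V=17.9073 exercise | (k=6,j=1): S=56.6758, K−S=10.4242, hold=9.9189 ⇒ V=10.4242 exercise | (k=6,j=2): S=65.2972, K−S=1.8028, hold=3.3281 ⇒ V=3.3281 continue | (k=6,j=3): S=75.2300, K−S=0.0000, hold=0.3826 ⇒ V=0.3826 continue | (k=6,j=4): S=86.6738, K−S=0.0000, hold=0.0000 ⇒ V=0.0000 continue | (k=6,j=5): S=99.8584, K−S=0.0000, hold=0.0000 ⇒ V=0.0000 continue | (k=6,j=6): S=115.0486, K−S=0.0000, hold=0.0000 ⇒ V=0.0000 continue  boundary S*=56.6758
step 5: (k=5,j=0): S=52.8018, K−S=14.2982, hold=13.7928 ⇒ V=14.2982 exercise | (k=5,j=1): S=60.8339, K−S=6.2661, hold=6.5719 ⇒ V=6.5719 continue | (k=5,j=2): S=70.0878, K−S=0.0000, hold=1.7366 ⇒ V=1.7366 continue | (k=5,j=3): S=80.7494, K−S=0.0000, hold=0.1762 ⇒ V=0.1762 continue | (k=5,j=4): S=93.0328, K−S=0.0000, hold=0.0000 ⇒ V=0.0000 continue | (k=5,j=5): S=107.1848, K−S=0.0000, hold=0.0000 ⇒ V=0.0000 continue  boundary S*=52.8018
step 4: (k=4,j=0): S=56.6758, K−S=10.4242, hold=10.0815 ⇒ V=10.4242 exercise | (k=4,j=1): S=65.2972, K−S=1.8028, hold=3.9509 ⇒ V=3.9509 continue | (k=4,j=2): S=75.2300, K−S=0.0000, hold=0.8937 ⇒ V=0.8937 continue | (k=4,j=3): S=86.6738, K−S=0.0000, hold=0.0812 ⇒ V=0.0812 continue | (k=4,j=4): S=99.8584, K−S=0.0000, hold=0.0000 ⇒ V=0.0000 continue  boundary S*=56.6758
step 3: (k=3,j=0): S=60.8339, K−S=6.2661, hold=6.9031 ⇒ V=6.9031 continue | (k=3,j=1): S=70.0878, K−S=0.0000, hold=2.2952 ⇒ V=2.2952 continue | (k=3,j=2): S=80.7494, K−S=0.0000, hold=0.4548 ⇒ V=0.4548 continue | (k=3,j=3): S=93.0328, K−S=0.0000, hold=0.0374 ⇒ V=0.0374 continue  boundary S*=-
step 2: (k=2,j=0): S=65.2972, K−S=1.8028, hold=4.4005 ⇒ V=4.4005 continue | (k=2,j=1): S=75.2300, K−S=0.0000, hold=1.2992 ⇒ V=1.2992 continue | (k=2,j=2): S=86.6738, K−S=0.0000, hold=0.2294 ⇒ V=0.2294 continue  boundary S*=-
step 1: (k=1,j=0): S=70.0878, K−S=0.0000, hold=2.7180 ⇒ V=2.7180 continue | (k=1,j=1): S=80.7494, K−S=0.0000, hold=0.7205 ⇒ V=0.7205 continue  boundary S*=-
step 0: (k=0,j=0): S=75.2300, K−S=0.0000, hold=1.6352 ⇒ V=1.6352 continue  boundary S*=-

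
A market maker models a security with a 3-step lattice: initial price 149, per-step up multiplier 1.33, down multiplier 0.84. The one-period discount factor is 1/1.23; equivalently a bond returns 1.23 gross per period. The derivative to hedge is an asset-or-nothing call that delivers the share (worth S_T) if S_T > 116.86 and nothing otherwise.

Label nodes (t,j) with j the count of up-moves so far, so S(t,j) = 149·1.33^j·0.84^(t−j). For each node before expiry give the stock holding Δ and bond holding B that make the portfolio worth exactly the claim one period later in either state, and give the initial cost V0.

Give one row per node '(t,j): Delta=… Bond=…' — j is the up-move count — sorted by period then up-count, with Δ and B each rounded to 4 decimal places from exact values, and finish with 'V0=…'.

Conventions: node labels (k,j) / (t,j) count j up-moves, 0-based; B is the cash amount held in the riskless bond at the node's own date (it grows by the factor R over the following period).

Arbitrage-free pricing uses the up-move probability p* = (R−d)/(u−d) = 0.7959, discounting each step at R = 1.23.
At maturity the claim pays: V(3,0)=0.0000, V(3,1)=139.8288, V(3,2)=221.3955, V(3,3)=350.5429
(2,0): S=105.1344. Δ = (V_up−V_dn)/(S_up−S_dn) = (139.8288−0.0000)/(139.8288−88.3129) = 2.7143. V = [p*·139.8288 + (1−p*)·0.0000]/1.23 = 90.4815. B = V − Δ·S = -194.8833.
(2,1): S=166.4628. Δ = (V_up−V_dn)/(S_up−S_dn) = (221.3955−139.8288)/(221.3955−139.8288) = 1.0000. V = [p*·221.3955 + (1−p*)·139.8288]/1.23 = 166.4628. B = V − Δ·S = 0.0000.
(2,2): S=263.5661. Δ = (V_up−V_dn)/(S_up−S_dn) = (350.5429−221.3955)/(350.5429−221.3955) = 1.0000. V = [p*·350.5429 + (1−p*)·221.3955]/1.23 = 263.5661. B = V − Δ·S = 0.0000.
(1,0): S=125.1600. Δ = (V_up−V_dn)/(S_up−S_dn) = (166.4628−90.4815)/(166.4628−105.1344) = 1.2389. V = [p*·166.4628 + (1−p*)·90.4815]/1.23 = 122.7288. B = V − Δ·S = -32.3350.
(1,1): S=198.1700. Δ = (V_up−V_dn)/(S_up−S_dn) = (263.5661−166.4628)/(263.5661−166.4628) = 1.0000. V = [p*·263.5661 + (1−p*)·166.4628]/1.23 = 198.1700. B = V − Δ·S = 0.0000.
(0,0): S=149.0000. Δ = (V_up−V_dn)/(S_up−S_dn) = (198.1700−122.7288)/(198.1700−125.1600) = 1.0333. V = [p*·198.1700 + (1−p*)·122.7288]/1.23 = 148.5966. B = V − Δ·S = -5.3650.
As a check, the time-0 holding Δ(0,0)·S0 + B(0,0) comes to 148.5966 — exactly V0.

(0,0): Delta=1.0333 Bond=-5.3650
(1,0): Delta=1.2389 Bond=-32.3350
(1,1): Delta=1.0000 Bond=0.0000
(2,0): Delta=2.7143 Bond=-194.8833
(2,1): Delta=1.0000 Bond=0.0000
(2,2): Delta=1.0000 Bond=0.0000
V0=148.5966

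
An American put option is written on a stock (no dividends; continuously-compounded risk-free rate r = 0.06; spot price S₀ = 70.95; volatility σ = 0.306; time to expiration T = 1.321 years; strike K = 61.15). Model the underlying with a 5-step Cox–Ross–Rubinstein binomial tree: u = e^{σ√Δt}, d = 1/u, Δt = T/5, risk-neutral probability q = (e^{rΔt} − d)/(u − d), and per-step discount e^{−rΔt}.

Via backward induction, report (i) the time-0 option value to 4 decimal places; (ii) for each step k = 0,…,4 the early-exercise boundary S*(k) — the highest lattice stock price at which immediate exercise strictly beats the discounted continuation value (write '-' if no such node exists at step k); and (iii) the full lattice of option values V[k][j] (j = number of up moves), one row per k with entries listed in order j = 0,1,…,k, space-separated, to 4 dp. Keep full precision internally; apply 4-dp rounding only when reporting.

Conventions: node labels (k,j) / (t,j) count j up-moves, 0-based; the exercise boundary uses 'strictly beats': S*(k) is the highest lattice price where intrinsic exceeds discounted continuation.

params: Δt=0.26420 u=1.17033 d=0.85446 q=0.51134 e^(-rΔt)=0.98427
t_5 payoffs: 28.8344 16.8883 0.5260 0.0000 0.0000 0.0000
t_4: node(4,0) S=37.8199 payoff=23.3301 vs cont=22.3684 → 23.3301 [stop]  node(4,1) S=51.8008 payoff=9.3492 vs cont=8.3875 → 9.3492 [stop]  node(4,2) S=70.9500 payoff=0.0000 vs cont=0.2530 → 0.2530 [wait]  node(4,3) S=97.1781 payoff=0.0000 vs cont=0.0000 → 0.0000 [wait]  node(4,4) S=133.1021 payoff=0.0000 vs cont=0.0000 → 0.0000 [wait]  ⇒ S*(4)=51.8008
t_3: node(3,0) S=44.2617 payoff=16.8883 vs cont=15.9266 → 16.8883 [stop]  node(3,1) S=60.6240 payoff=0.5260 vs cont=4.6240 → 4.6240 [wait]  node(3,2) S=83.0349 payoff=0.0000 vs cont=0.1217 → 0.1217 [wait]  node(3,3) S=113.7304 payoff=0.0000 vs cont=0.0000 → 0.0000 [wait]  ⇒ S*(3)=44.2617
t_2: node(2,0) S=51.8008 payoff=9.3492 vs cont=10.4501 → 10.4501 [wait]  node(2,1) S=70.9500 payoff=0.0000 vs cont=2.2853 → 2.2853 [wait]  node(2,2) S=97.1781 payoff=0.0000 vs cont=0.0585 → 0.0585 [wait]  ⇒ S*(2)=-
t_1: node(1,0) S=60.6240 payoff=0.5260 vs cont=6.1763 → 6.1763 [wait]  node(1,1) S=83.0349 payoff=0.0000 vs cont=1.1286 → 1.1286 [wait]  ⇒ S*(1)=-
t_0: node(0,0) S=70.9500 payoff=0.0000 vs cont=3.5387 → 3.5387 [wait]  ⇒ S*(0)=-

price = 3.5387
boundary = - - - 44.2617 51.8008
tree:
3.5387
6.1763 1.1286
10.4501 2.2853 0.0585
16.8883 4.6240 0.1217 0.0000
23.3301 9.3492 0.2530 0.0000 0.0000
28.8344 16.8883 0.5260 0.0000 0.0000 0.0000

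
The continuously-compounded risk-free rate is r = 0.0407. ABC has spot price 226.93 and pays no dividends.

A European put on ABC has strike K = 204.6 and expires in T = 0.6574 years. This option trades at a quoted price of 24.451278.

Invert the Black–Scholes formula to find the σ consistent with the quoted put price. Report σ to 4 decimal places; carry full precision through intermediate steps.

At σ = 0.5369 the Black–Scholes value reproduces the quote:
σ√T = 0.5369·√0.6574 = 0.435320
d₁ = (ln(S/K) + (r+σ²/2)T) / (σ√T) = (ln(226.93/204.6) + (0.0407+0.5369²/2)·0.6574) / 0.435320 = (0.103585 + 0.121508) / 0.435320 = 0.517074
d₂ = d₁ − σ√T = 0.517074 − 0.435320 = 0.081754
e^{−rT} = 0.973599
N(−d₁) = 0.302552,  N(−d₂) = 0.467421
V = K·e^{−rT}·N(−d₂) − S·N(−d₁) = 93.109450 − 68.658173 = 24.451278 (equal to the quote); since ∂V/∂σ > 0 for all σ, the implied volatility is unique

sigma = 0.5369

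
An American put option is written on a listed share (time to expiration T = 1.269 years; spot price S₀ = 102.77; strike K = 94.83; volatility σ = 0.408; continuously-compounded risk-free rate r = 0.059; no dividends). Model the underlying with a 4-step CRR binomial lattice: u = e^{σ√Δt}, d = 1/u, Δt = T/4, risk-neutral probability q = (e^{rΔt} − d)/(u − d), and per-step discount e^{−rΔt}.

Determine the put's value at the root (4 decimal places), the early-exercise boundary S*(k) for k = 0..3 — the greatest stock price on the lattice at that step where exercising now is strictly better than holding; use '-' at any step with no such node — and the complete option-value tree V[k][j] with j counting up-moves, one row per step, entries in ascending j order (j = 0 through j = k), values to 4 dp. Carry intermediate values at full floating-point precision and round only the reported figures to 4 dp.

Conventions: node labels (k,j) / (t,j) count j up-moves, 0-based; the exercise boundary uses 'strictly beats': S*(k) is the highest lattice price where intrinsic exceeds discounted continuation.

params: Δt=0.31725 u=1.25836 d=0.79469 q=0.48355 e^(-rΔt)=0.98146
t_4 payoffs: 53.8424 29.9278 0.0000 0.0000 0.0000
t_3: node(3,0) S=51.5770 payoff=43.2530 vs cont=41.4945 → 43.2530 [stop]  node(3,1) S=81.6701 payoff=13.1599 vs cont=15.1696 → 15.1696 [wait]  node(3,2) S=129.3212 payoff=0.0000 vs cont=0.0000 → 0.0000 [wait]  node(3,3) S=204.7748 payoff=0.0000 vs cont=0.0000 → 0.0000 [wait]  ⇒ S*(3)=51.5770
t_2: node(2,0) S=64.9022 payoff=29.9278 vs cont=29.1230 → 29.9278 [stop]  node(2,1) S=102.7700 payoff=0.0000 vs cont=7.6891 → 7.6891 [wait]  node(2,2) S=162.7321 payoff=0.0000 vs cont=0.0000 → 0.0000 [wait]  ⇒ S*(2)=64.9022
t_1: node(1,0) S=81.6701 payoff=13.1599 vs cont=18.8187 → 18.8187 [wait]  node(1,1) S=129.3212 payoff=0.0000 vs cont=3.8974 → 3.8974 [wait]  ⇒ S*(1)=-
t_0: node(0,0) S=102.7700 payoff=0.0000 vs cont=11.3884 → 11.3884 [wait]  ⇒ S*(0)=-

price = 11.3884
boundary = - - 64.9022 51.5770
tree:
11.3884
18.8187 3.8974
29.9278 7.6891 0.0000
43.2530 15.1696 0.0000 0.0000
53.8424 29.9278 0.0000 0.0000 0.0000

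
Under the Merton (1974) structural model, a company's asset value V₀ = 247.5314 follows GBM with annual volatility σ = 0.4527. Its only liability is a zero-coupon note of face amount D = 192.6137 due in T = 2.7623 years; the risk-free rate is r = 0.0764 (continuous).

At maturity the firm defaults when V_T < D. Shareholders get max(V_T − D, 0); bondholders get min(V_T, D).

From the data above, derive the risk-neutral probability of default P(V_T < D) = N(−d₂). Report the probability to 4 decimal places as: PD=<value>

Equity is a call on the firm's assets struck at D = 192.6137:
d₁ = [ln(V₀/D) + (r + σ²/2)T] / (σ√T)
   = [ln(247.5314/192.6137) + (0.0764 + 0.5·0.4527²)·2.7623] / (0.4527·√2.7623)
   = [0.250851 + 0.494089] / 0.752395 = 0.990091
d₂ = d₁ − σ√T = 0.990091 − 0.752395 = 0.237696
risk-neutral PD = N(−d₂) = N(-0.237696) = 0.406058

PD=0.4061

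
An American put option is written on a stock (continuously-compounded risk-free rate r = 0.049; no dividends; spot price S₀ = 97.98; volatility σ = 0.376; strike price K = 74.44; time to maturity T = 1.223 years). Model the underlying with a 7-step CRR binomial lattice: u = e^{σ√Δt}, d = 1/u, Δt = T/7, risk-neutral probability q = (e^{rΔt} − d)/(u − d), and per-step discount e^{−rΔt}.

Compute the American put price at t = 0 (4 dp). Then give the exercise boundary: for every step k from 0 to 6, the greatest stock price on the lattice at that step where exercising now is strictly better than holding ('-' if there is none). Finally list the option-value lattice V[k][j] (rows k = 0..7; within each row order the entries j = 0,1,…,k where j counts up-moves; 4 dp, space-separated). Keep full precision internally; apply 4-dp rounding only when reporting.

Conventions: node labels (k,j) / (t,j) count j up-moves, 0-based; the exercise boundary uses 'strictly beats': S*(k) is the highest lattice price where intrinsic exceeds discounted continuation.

Δt=0.17471  u=1.17019  d=0.85456  q=0.48803  discount=0.99148
step 7 (expiry): payoffs max(K−S,0) = 41.8300 29.7859 13.2935 0.0000 0.0000 0.0000 0.0000 0.0000
step 6: (k=6,j=0): S=38.1598, K−S=36.2802, hold=35.6457 ⇒ V=36.2802 exercise | (k=6,j=1): S=52.2536, K−S=22.1864, hold=21.5518 ⇒ V=22.1864 exercise | (k=6,j=2): S=71.5528, K−S=2.8872, hold=6.7479 ⇒ V=6.7479 continue | (k=6,j=3): S=97.9800, K−S=0.0000, hold=0.0000 ⇒ V=0.0000 continue | (k=6,j=4): S=134.1677, K−S=0.0000, hold=0.0000 ⇒ V=0.0000 continue | (k=6,j=5): S=183.7209, K−S=0.0000, hold=0.0000 ⇒ V=0.0000 continue | (k=6,j=6): S=251.5760, K−S=0.0000, hold=0.0000 ⇒ V=0.0000 continue  boundary S*=52.2536
step 5: (k=5,j=0): S=44.6541, K−S=29.7859, hold=29.1514 ⇒ V=29.7859 exercise | (k=5,j=1): S=61.1465, K−S=13.2935, hold=14.5270 ⇒ V=14.5270 continue | (k=5,j=2): S=83.7302, K−S=0.0000, hold=3.4252 ⇒ V=3.4252 continue | (k=5,j=3): S=114.6549, K−S=0.0000, hold=0.0000 ⇒ V=0.0000 continue | (k=5,j=4): S=157.0013, K−S=0.0000, hold=0.0000 ⇒ V=0.0000 continue | (k=5,j=5): S=214.9879, K−S=0.0000, hold=0.0000 ⇒ V=0.0000 continue  boundary S*=44.6541
step 4: (k=4,j=0): S=52.2536, K−S=22.1864, hold=22.1487 ⇒ V=22.1864 exercise | (k=4,j=1): S=71.5528, K−S=2.8872, hold=9.0314 ⇒ V=9.0314 continue | (k=4,j=2): S=97.9800, K−S=0.0000, hold=1.7387 ⇒ V=1.7387 continue | (k=4,j=3): S=134.1677, K−S=0.0000, hold=0.0000 ⇒ V=0.0000 continue | (k=4,j=4): S=183.7209, K−S=0.0000, hold=0.0000 ⇒ V=0.0000 continue  boundary S*=52.2536
step 3: (k=3,j=0): S=61.1465, K−S=13.2935, hold=15.6319 ⇒ V=15.6319 continue | (k=3,j=1): S=83.7302, K−S=0.0000, hold=5.4257 ⇒ V=5.4257 continue | (k=3,j=2): S=114.6549, K−S=0.0000, hold=0.8826 ⇒ V=0.8826 continue | (k=3,j=3): S=157.0013, K−S=0.0000, hold=0.0000 ⇒ V=0.0000 continue  boundary S*=-
step 2: (k=2,j=0): S=71.5528, K−S=2.8872, hold=10.5602 ⇒ V=10.5602 continue | (k=2,j=1): S=97.9800, K−S=0.0000, hold=3.1811 ⇒ V=3.1811 continue | (k=2,j=2): S=134.1677, K−S=0.0000, hold=0.4480 ⇒ V=0.4480 continue  boundary S*=-
step 1: (k=1,j=0): S=83.7302, K−S=0.0000, hold=6.8997 ⇒ V=6.8997 continue | (k=1,j=1): S=114.6549, K−S=0.0000, hold=1.8315 ⇒ V=1.8315 continue  boundary S*=-
step 0: (k=0,j=0): S=97.9800, K−S=0.0000, hold=4.3885 ⇒ V=4.3885 continue  boundary S*=-

price = 4.3885
boundary = - - - - 52.2536 44.6541 52.2536
tree:
4.3885
6.8997 1.8315
10.5602 3.1811 0.4480
15.6319 5.4257 0.8826 0.0000
22.1864 9.0314 1.7387 0.0000 0.0000
29.7859 14.5270 3.4252 0.0000 0.0000 0.0000
36.2802 22.1864 6.7479 0.0000 0.0000 0.0000 0.0000
41.8300 29.7859 13.2935 0.0000 0.0000 0.0000 0.0000 0.0000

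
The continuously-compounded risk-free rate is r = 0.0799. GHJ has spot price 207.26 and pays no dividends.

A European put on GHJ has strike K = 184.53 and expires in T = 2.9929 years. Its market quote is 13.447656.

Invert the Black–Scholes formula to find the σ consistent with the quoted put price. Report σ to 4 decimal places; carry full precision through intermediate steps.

At σ = 0.3053 the Black–Scholes value reproduces the quote:
σ√T = 0.3053·√2.9929 = 0.528169
d₁ = (ln(S/K) + (r+σ²/2)T) / (σ√T) = (ln(207.26/184.53) + (0.0799+0.3053²/2)·2.9929) / 0.528169 = (0.116162 + 0.378614) / 0.528169 = 0.936776
d₂ = d₁ − σ√T = 0.936776 − 0.528169 = 0.408607
e^{−rT} = 0.787310
N(−d₁) = 0.174437,  N(−d₂) = 0.341414
V = K·e^{−rT}·N(−d₂) − S·N(−d₁) = 49.601457 − 36.153801 = 13.447656 (matching the quote); vega is positive throughout, so no other σ reproduces this price

sigma = 0.3053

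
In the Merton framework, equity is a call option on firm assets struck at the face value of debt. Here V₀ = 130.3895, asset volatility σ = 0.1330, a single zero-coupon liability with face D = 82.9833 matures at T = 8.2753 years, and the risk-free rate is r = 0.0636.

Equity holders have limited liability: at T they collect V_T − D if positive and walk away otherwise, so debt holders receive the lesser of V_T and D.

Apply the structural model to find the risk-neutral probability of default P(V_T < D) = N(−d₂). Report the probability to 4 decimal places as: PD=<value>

Equity is a call on the firm's assets struck at D = 82.9833:
d₁ = [ln(V₀/D) + (r + σ²/2)T] / (σ√T)
   = [ln(130.3895/82.9833) + (0.0636 + 0.5·0.1330²)·8.2753] / (0.1330·√8.2753)
   = [0.451887 + 0.599500] / 0.382599 = 2.748014
d₂ = d₁ − σ√T = 2.748014 − 0.382599 = 2.365415
risk-neutral PD = N(−d₂) = N(-2.365415) = 0.009005

PD=0.0090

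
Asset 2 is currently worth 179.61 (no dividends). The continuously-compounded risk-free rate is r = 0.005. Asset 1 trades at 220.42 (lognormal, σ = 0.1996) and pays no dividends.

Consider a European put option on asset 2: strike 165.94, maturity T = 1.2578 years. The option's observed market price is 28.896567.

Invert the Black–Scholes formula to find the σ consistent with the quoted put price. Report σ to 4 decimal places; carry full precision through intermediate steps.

At σ = 0.4698 the Black–Scholes value reproduces the quote:
σ√T = 0.4698·√1.2578 = 0.526889
d₁ = (ln(S/K) + (r+σ²/2)T) / (σ√T) = (ln(179.61/165.94) + (0.005+0.4698²/2)·1.2578) / 0.526889 = (0.079162 + 0.145095) / 0.526889 = 0.425624
d₂ = d₁ − σ√T = 0.425624 − 0.526889 = -0.101265
e^{−rT} = 0.993731
N(−d₁) = 0.335191,  N(−d₂) = 0.540330
V = K·e^{−rT}·N(−d₂) − S·N(−d₁) = 89.100219 − 60.203652 = 28.896567 (the quoted price), and the Black–Scholes price is strictly increasing in σ, so σ is unique

sigma = 0.4698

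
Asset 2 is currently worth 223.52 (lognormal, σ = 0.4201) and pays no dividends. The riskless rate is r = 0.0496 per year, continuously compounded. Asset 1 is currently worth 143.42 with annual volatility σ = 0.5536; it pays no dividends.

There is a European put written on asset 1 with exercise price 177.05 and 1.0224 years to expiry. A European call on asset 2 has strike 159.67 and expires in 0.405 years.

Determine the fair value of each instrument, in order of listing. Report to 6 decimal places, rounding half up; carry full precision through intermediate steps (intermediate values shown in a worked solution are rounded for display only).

[asset 1 put K=177.05]
σ√T = 0.5536·√1.0224 = 0.559766
d₁ = (ln(S/K) + (r+σ²/2)T) / (σ√T) = (ln(143.42/177.05) + (0.0496+0.5536²/2)·1.0224) / 0.559766 = (-0.210655 + 0.207380) / 0.559766 = -0.005850
d₂ = d₁ − σ√T = -0.005850 − 0.559766 = -0.565616
e^{−rT} = 0.950553
N(−d₁) = 0.502334,  N(−d₂) = 0.714173
price = K·e^{−rT}·N(−d₂) − S·N(−d₁) = 120.192017 − 72.044728 = 48.147289
[asset 2 call K=159.67]
σ√T = 0.4201·√0.405 = 0.267350
d₁ = (ln(S/K) + (r+σ²/2)T) / (σ√T) = (ln(223.52/159.67) + (0.0496+0.4201²/2)·0.405) / 0.267350 = (0.336392 + 0.055826) / 0.267350 = 1.467057
d₂ = d₁ − σ√T = 1.467057 − 0.267350 = 1.199707
e^{−rT} = 0.980112
N(d₁) = 0.928820,  N(d₂) = 0.884873
price = S·N(d₁) − K·e^{−rT}·N(d₂) = 207.609788 − 138.477871 = 69.131917

price(asset 1 put K=177.05) = 48.147289
price(asset 2 call K=159.67) = 69.131917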